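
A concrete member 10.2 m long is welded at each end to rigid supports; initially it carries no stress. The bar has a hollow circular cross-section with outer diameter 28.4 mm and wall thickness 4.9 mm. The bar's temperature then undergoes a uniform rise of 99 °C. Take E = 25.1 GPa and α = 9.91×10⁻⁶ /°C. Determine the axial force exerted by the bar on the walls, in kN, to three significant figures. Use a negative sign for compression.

-8.91 kN

Free thermal expansion αLΔT = 9.91e-6 · 10200 · 99 = 10.01 mm.
The walls impose strain ε = −(10.01)/10200 = -9.8109e-04; σ = Eε = 25100 · -9.8109e-04 = -24.63 MPa.
Wall reaction R = σ·A = -24.63·361.8 = -8908 N = -8.908 kN.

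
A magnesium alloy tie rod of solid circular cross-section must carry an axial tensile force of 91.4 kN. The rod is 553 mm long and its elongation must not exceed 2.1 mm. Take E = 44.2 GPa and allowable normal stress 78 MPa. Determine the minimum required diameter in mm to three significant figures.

Required area A ≥ P/σ_allow = 91400/78 = 1172 mm².
For a solid circular section, d ≥ √(4A/π) = 38.63 mm.
Elongation limit: A ≥ PL/(Eδ_allow) = 91400·553/(44200·2.1) = 544.5 mm² ⇒ d ≥ 26.33 mm.
The stress limit governs.

38.6 mm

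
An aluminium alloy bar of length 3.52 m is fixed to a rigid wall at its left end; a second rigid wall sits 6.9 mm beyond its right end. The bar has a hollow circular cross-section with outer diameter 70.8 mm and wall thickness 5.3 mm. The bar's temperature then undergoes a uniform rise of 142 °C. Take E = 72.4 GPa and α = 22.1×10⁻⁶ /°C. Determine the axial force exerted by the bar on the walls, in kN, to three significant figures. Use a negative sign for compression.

Free thermal expansion αLΔT = 22.1e-6 · 3520 · 142 = 11.05 mm.
The walls engage after the gap closes; constrained expansion = 11.05 − 6.9 = 4.146 mm.
The walls impose strain ε = −(4.146)/3520 = -1.1780e-03; σ = Eε = 72400 · -1.1780e-03 = -85.29 MPa.
Wall reaction R = σ·A = -85.29·1091 = -93010 N = -93.01 kN.

-93.0 kN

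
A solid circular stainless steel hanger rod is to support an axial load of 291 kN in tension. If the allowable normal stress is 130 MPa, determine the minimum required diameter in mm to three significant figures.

53.4 mm

Required area A ≥ P/σ_allow = 291000/130 = 2238 mm².
For a solid circular section, d ≥ √(4A/π) = 53.39 mm.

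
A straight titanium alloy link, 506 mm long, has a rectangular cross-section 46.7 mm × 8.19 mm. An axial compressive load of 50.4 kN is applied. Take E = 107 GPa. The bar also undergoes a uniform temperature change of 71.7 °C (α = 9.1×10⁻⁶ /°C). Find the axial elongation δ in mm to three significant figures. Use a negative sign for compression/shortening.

-0.293 mm

A = 382.5 mm².
δ_mech = NL/(AE) = -50400·506/(382.5·107000) = -0.6232 mm.
δ_thermal = αLΔT = 9.1e-6·506·71.7 = 0.3301 mm.
δ = δ_mech + δ_thermal = -0.293 mm.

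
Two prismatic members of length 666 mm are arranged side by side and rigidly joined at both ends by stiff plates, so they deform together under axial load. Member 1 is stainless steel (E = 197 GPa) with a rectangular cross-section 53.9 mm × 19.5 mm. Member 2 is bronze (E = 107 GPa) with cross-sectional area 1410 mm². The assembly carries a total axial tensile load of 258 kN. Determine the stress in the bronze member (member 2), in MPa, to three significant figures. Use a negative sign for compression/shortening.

77.1 MPa

A_1 = 1051 mm².
Equal strain + equilibrium ⇒ each member carries load in proportion to AE: A₁E₁ = 207100000 N, A₂E₂ = 150900000 N, ΣAE = 357900000 N.
σ₂ = P·E₂/ΣAE = 258000·107000/357900000 = 77.13 MPa.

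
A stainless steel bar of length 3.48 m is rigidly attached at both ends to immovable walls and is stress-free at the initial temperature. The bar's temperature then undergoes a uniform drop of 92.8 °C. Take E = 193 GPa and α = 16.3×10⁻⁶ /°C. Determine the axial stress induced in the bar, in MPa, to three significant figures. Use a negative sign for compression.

Free thermal expansion αLΔT = 16.3e-6 · 3480 · -92.8 = -5.264 mm.
The walls impose strain ε = −(-5.264)/3480 = 1.5126e-03; σ = Eε = 193000 · 1.5126e-03 = 291.9 MPa.

292 MPa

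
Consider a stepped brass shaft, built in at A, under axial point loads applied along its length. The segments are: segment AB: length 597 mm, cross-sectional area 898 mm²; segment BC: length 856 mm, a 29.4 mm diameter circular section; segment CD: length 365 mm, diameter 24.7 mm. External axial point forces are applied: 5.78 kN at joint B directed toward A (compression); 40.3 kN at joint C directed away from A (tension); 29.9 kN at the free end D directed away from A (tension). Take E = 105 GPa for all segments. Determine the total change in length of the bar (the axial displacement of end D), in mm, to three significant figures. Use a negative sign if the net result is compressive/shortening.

1.47 mm

Internal axial forces (sectioning from the free end, tension +): N_CD = 29.9 kN, N_BC = 70.2 kN, N_AB = 64.42 kN.
A_BC = 678.9 mm².
A_CD = 479.2 mm².
δ_AB = 64420·597/(898·105000) = 0.4079 mm
δ_BC = 70200·856/(678.9·105000) = 0.843 mm
δ_CD = 29900·365/(479.2·105000) = 0.2169 mm
δ = Σδ_i = 1.468 mm.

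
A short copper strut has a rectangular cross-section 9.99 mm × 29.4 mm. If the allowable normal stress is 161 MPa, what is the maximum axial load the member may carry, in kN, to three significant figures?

A = 293.7 mm².
P_max = σ_allow · A = 161 · 293.7 = 47290 N = 47.29 kN.

47.3 kN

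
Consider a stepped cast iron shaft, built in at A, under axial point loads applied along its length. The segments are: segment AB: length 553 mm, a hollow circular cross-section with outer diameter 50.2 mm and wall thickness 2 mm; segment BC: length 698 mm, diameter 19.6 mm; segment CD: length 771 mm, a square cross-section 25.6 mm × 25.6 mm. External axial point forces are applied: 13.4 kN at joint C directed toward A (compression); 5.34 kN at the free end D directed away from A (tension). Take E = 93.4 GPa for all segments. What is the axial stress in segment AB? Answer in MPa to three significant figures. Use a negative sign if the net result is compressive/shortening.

Internal axial forces (sectioning from the free end, tension +): N_CD = 5.34 kN, N_BC = -8.06 kN, N_AB = -8.06 kN.
A_AB = 302.8 mm².
σ_AB = N_AB/A_AB = -8060/302.8 = -26.61 MPa.

-26.6 MPa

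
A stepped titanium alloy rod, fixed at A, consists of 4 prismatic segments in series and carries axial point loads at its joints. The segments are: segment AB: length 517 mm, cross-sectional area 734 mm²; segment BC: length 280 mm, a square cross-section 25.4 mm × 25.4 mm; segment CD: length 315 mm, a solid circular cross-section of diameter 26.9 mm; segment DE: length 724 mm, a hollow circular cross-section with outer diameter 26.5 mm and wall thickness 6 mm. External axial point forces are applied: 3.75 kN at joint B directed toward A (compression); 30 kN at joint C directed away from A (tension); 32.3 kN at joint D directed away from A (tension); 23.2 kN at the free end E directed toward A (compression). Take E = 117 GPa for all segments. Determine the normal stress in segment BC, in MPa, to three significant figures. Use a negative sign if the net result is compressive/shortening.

60.6 MPa

Internal axial forces (sectioning from the free end, tension +): N_DE = -23.2 kN, N_CD = 9.1 kN, N_BC = 39.1 kN, N_AB = 35.35 kN.
A_BC = 645.2 mm².
σ_BC = N_BC/A_BC = 39100/645.2 = 60.61 MPa.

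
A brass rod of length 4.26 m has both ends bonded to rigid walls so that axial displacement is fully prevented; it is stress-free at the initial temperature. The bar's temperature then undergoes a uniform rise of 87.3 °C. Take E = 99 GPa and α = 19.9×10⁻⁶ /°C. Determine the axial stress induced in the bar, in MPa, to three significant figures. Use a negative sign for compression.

-172 MPa

Free thermal expansion αLΔT = 19.9e-6 · 4260 · 87.3 = 7.401 mm.
The walls impose strain ε = −(7.401)/4260 = -1.7373e-03; σ = Eε = 99000 · -1.7373e-03 = -172 MPa.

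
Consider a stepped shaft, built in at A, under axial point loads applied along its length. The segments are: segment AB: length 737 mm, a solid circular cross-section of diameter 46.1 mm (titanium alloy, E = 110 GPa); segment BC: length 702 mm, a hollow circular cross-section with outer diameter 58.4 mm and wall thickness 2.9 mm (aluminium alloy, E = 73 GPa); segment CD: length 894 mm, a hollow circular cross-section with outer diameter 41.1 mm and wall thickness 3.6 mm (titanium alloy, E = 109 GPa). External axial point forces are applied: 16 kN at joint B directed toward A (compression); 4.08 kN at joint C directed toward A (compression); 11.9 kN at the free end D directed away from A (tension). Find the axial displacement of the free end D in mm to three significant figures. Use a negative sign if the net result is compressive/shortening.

Internal axial forces (sectioning from the free end, tension +): N_CD = 11.9 kN, N_BC = 7.82 kN, N_AB = -8.18 kN.
A_AB = 1669 mm².
A_BC = 505.6 mm².
A_CD = 424.1 mm².
δ_AB = -8180·737/(1669·110000) = -0.03283 mm
δ_BC = 7820·702/(505.6·73000) = 0.1487 mm
δ_CD = 11900·894/(424.1·109000) = 0.2301 mm
δ = Σδ_i = 0.346 mm.

0.346 mm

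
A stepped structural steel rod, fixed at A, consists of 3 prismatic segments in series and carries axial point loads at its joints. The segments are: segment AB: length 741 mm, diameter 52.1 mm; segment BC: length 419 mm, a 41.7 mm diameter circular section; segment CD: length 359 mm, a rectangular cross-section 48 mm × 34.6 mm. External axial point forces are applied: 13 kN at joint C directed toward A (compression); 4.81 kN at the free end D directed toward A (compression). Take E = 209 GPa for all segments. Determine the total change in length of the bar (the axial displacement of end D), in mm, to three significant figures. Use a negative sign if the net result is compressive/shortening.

-0.0607 mm

Internal axial forces (sectioning from the free end, tension +): N_CD = -4.81 kN, N_BC = -17.81 kN, N_AB = -17.81 kN.
A_AB = 2132 mm².
A_BC = 1366 mm².
A_CD = 1661 mm².
δ_AB = -17810·741/(2132·209000) = -0.02962 mm
δ_BC = -17810·419/(1366·209000) = -0.02614 mm
δ_CD = -4810·359/(1661·209000) = -0.004975 mm
δ = Σδ_i = -0.06074 mm.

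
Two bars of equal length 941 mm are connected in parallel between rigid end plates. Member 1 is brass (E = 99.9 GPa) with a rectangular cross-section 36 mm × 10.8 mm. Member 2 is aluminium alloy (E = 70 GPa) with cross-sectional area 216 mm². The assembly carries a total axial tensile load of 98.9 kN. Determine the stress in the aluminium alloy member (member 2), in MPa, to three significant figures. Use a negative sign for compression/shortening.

128 MPa

A_1 = 388.8 mm².
Equal strain + equilibrium ⇒ each member carries load in proportion to AE: A₁E₁ = 38840000 N, A₂E₂ = 15120000 N, ΣAE = 53960000 N.
σ₂ = P·E₂/ΣAE = 98900·70000/53960000 = 128.3 MPa.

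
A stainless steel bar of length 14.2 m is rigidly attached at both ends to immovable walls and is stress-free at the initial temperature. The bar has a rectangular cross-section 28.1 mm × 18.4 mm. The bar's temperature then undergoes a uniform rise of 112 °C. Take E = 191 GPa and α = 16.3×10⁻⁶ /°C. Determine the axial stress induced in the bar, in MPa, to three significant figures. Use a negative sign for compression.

-349 MPa

Free thermal expansion αLΔT = 16.3e-6 · 14200 · 112 = 25.92 mm.
The walls impose strain ε = −(25.92)/14200 = -1.8256e-03; σ = Eε = 191000 · -1.8256e-03 = -348.7 MPa.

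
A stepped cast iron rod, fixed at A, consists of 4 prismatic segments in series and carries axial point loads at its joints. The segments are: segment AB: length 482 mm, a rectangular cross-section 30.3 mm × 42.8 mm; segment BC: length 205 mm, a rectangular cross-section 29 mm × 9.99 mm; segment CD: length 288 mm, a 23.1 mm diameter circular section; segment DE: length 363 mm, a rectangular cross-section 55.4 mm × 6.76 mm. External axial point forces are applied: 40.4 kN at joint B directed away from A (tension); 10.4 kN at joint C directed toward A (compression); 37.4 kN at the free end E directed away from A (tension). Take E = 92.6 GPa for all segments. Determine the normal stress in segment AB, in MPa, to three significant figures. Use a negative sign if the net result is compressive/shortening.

Internal axial forces (sectioning from the free end, tension +): N_DE = 37.4 kN, N_CD = 37.4 kN, N_BC = 27 kN, N_AB = 67.4 kN.
A_AB = 1297 mm².
σ_AB = N_AB/A_AB = 67400/1297 = 51.97 MPa.

52.0 MPa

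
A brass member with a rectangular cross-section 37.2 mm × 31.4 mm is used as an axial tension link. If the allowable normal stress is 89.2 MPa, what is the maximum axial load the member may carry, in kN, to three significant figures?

A = 1168 mm².
P_max = σ_allow · A = 89.2 · 1168 = 104200 N = 104.2 kN.

104 kN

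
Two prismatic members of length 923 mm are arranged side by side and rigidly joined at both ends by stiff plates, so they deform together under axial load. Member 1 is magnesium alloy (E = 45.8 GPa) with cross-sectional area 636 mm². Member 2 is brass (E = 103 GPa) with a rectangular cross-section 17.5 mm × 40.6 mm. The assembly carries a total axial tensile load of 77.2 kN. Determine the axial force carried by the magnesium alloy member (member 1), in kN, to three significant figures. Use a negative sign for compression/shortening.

22.0 kN

A_2 = 710.5 mm².
Equal strain + equilibrium ⇒ each member carries load in proportion to AE: A₁E₁ = 29130000 N, A₂E₂ = 73180000 N, ΣAE = 102300000 N.
F₁ = P·A₁E₁/ΣAE = 77200·29130000/102300000 = 21980 N.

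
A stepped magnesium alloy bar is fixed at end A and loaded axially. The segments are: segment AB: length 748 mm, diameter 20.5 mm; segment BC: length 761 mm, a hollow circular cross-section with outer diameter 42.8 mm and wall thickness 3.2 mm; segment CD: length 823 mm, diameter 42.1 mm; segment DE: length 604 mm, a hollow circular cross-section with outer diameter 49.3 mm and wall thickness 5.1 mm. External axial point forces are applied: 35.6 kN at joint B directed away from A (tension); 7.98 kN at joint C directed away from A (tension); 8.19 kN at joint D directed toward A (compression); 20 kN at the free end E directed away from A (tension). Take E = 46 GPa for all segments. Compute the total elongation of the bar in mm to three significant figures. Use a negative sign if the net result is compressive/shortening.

Internal axial forces (sectioning from the free end, tension +): N_DE = 20 kN, N_CD = 11.81 kN, N_BC = 19.79 kN, N_AB = 55.39 kN.
A_AB = 330.1 mm².
A_BC = 398.1 mm².
A_CD = 1392 mm².
A_DE = 708.2 mm².
δ_AB = 55390·748/(330.1·46000) = 2.729 mm
δ_BC = 19790·761/(398.1·46000) = 0.8224 mm
δ_CD = 11810·823/(1392·46000) = 0.1518 mm
δ_DE = 20000·604/(708.2·46000) = 0.3708 mm
δ = Σδ_i = 4.074 mm.

4.07 mm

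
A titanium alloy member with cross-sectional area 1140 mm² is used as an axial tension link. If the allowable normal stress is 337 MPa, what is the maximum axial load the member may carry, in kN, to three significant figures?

P_max = σ_allow · A = 337 · 1140 = 384200 N = 384.2 kN.

384 kN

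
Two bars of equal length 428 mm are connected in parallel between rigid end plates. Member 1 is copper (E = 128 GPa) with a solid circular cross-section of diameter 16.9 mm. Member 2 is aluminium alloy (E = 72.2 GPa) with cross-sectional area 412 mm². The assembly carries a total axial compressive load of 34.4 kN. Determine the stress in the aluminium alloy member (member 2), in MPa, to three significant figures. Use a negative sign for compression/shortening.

-42.5 MPa

A_1 = 224.3 mm².
Equal strain + equilibrium ⇒ each member carries load in proportion to AE: A₁E₁ = 28710000 N, A₂E₂ = 29750000 N, ΣAE = 58460000 N.
σ₂ = P·E₂/ΣAE = -34400·72200/58460000 = -42.49 MPa.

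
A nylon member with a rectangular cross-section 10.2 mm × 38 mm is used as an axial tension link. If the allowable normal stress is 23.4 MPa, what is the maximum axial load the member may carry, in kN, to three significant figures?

9.07 kN

A = 387.6 mm².
P_max = σ_allow · A = 23.4 · 387.6 = 9070 N = 9.07 kN.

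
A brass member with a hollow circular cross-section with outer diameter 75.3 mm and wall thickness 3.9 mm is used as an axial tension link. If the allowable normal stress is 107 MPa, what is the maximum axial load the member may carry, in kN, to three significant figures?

A = 874.8 mm².
P_max = σ_allow · A = 107 · 874.8 = 93600 N = 93.6 kN.

93.6 kN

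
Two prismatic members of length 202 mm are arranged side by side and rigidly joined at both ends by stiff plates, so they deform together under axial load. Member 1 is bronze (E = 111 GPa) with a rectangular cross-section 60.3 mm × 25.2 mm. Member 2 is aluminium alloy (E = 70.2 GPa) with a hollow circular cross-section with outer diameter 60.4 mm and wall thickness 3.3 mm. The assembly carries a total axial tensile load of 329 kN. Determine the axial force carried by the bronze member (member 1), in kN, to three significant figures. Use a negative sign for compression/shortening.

264 kN

A_1 = 1520 mm².
A_2 = 592 mm².
Equal strain + equilibrium ⇒ each member carries load in proportion to AE: A₁E₁ = 168700000 N, A₂E₂ = 41560000 N, ΣAE = 210200000 N.
F₁ = P·A₁E₁/ΣAE = 329000·168700000/210200000 = 264000 N.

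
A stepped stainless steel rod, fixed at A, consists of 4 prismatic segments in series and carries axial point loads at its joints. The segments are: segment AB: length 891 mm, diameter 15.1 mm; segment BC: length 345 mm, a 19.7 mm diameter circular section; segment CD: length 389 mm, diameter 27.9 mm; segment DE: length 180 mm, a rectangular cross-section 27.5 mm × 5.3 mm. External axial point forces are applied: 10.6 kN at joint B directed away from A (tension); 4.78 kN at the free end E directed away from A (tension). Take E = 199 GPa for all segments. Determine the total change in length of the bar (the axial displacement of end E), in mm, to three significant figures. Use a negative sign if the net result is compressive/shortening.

0.457 mm

Internal axial forces (sectioning from the free end, tension +): N_DE = 4.78 kN, N_CD = 4.78 kN, N_BC = 4.78 kN, N_AB = 15.38 kN.
A_AB = 179.1 mm².
A_BC = 304.8 mm².
A_CD = 611.4 mm².
A_DE = 145.8 mm².
δ_AB = 15380·891/(179.1·199000) = 0.3845 mm
δ_BC = 4780·345/(304.8·199000) = 0.02719 mm
δ_CD = 4780·389/(611.4·199000) = 0.01528 mm
δ_DE = 4780·180/(145.8·199000) = 0.02966 mm
δ = Σδ_i = 0.4567 mm.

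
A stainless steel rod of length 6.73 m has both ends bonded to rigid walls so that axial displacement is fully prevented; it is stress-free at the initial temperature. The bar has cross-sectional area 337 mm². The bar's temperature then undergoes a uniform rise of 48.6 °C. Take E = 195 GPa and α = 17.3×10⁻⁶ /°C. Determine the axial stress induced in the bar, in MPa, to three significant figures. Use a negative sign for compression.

-164 MPa

Free thermal expansion αLΔT = 17.3e-6 · 6730 · 48.6 = 5.658 mm.
The walls impose strain ε = −(5.658)/6730 = -8.4078e-04; σ = Eε = 195000 · -8.4078e-04 = -164 MPa.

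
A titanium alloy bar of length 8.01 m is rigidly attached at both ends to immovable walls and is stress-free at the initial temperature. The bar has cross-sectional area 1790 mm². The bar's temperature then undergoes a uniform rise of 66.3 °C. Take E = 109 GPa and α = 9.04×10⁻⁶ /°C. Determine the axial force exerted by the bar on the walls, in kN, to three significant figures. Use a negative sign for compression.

-117 kN

Free thermal expansion αLΔT = 9.04e-6 · 8010 · 66.3 = 4.801 mm.
The walls impose strain ε = −(4.801)/8010 = -5.9935e-04; σ = Eε = 109000 · -5.9935e-04 = -65.33 MPa.
Wall reaction R = σ·A = -65.33·1790 = -116900 N = -116.9 kN.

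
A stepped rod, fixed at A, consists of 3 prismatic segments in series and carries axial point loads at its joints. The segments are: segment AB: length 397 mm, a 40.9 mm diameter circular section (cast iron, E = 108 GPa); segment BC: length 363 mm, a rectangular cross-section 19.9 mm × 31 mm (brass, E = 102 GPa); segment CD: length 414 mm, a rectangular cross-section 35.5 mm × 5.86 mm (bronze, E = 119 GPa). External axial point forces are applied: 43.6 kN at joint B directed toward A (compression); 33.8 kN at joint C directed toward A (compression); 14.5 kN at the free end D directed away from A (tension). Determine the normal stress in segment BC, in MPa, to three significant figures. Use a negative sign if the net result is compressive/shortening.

Internal axial forces (sectioning from the free end, tension +): N_CD = 14.5 kN, N_BC = -19.3 kN, N_AB = -62.9 kN.
A_BC = 616.9 mm².
σ_BC = N_BC/A_BC = -19300/616.9 = -31.29 MPa.

-31.3 MPa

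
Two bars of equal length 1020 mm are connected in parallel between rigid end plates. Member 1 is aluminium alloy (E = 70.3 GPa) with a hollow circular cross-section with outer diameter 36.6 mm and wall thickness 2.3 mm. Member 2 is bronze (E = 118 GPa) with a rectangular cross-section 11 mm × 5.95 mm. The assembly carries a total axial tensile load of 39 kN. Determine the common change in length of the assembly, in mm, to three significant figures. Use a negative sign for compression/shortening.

A_1 = 247.8 mm².
A_2 = 65.45 mm².
Equal strain + equilibrium ⇒ each member carries load in proportion to AE: A₁E₁ = 17420000 N, A₂E₂ = 7723000 N, ΣAE = 25150000 N.
δ = PL/ΣAE = 39000·1020/25150000 = 1.582 mm.

1.58 mm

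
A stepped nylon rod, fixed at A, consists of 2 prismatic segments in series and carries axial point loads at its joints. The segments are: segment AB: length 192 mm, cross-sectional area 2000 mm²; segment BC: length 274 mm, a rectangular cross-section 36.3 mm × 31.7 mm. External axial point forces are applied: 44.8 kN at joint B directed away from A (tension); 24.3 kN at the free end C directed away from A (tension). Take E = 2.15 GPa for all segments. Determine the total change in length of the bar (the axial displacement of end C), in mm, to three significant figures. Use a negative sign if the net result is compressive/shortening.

Internal axial forces (sectioning from the free end, tension +): N_BC = 24.3 kN, N_AB = 69.1 kN.
A_BC = 1151 mm².
δ_AB = 69100·192/(2000·2150) = 3.085 mm
δ_BC = 24300·274/(1151·2150) = 2.691 mm
δ = Σδ_i = 5.777 mm.

5.78 mm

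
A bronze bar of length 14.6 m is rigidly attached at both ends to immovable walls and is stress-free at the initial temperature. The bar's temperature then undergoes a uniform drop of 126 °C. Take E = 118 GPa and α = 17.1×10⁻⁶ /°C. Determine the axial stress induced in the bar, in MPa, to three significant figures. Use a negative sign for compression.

254 MPa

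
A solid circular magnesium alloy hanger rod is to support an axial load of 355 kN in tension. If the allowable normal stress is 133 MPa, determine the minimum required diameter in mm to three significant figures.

58.3 mm

Required area A ≥ P/σ_allow = 355000/133 = 2669 mm².
For a solid circular section, d ≥ √(4A/π) = 58.3 mm.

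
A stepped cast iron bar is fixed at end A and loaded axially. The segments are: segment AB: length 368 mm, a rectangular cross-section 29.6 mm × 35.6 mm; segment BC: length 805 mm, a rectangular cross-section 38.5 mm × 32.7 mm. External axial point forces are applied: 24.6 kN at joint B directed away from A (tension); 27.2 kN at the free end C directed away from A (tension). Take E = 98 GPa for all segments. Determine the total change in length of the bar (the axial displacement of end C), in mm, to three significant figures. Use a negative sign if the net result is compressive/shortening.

Internal axial forces (sectioning from the free end, tension +): N_BC = 27.2 kN, N_AB = 51.8 kN.
A_AB = 1054 mm².
A_BC = 1259 mm².
δ_AB = 51800·368/(1054·98000) = 0.1846 mm
δ_BC = 27200·805/(1259·98000) = 0.1775 mm
δ = Σδ_i = 0.3621 mm.

0.362 mm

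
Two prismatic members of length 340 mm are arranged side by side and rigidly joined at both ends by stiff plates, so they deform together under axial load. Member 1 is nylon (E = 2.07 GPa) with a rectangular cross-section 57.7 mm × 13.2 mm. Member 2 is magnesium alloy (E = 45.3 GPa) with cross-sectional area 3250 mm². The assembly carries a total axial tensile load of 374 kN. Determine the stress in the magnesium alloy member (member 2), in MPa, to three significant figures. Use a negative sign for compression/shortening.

114 MPa

A_1 = 761.6 mm².
Equal strain + equilibrium ⇒ each member carries load in proportion to AE: A₁E₁ = 1577000 N, A₂E₂ = 147200000 N, ΣAE = 148800000 N.
σ₂ = P·E₂/ΣAE = 374000·45300/148800000 = 113.9 MPa.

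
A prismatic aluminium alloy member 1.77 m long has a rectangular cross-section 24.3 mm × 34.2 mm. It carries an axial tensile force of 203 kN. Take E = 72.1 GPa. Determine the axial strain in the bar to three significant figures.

0.00339

A = 831.1 mm².
σ = N/A = 244.3 MPa; ε = σ/E = 244.3/72100 = 3.388e-03.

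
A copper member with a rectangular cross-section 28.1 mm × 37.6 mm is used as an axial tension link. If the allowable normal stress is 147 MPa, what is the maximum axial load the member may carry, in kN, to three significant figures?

A = 1057 mm².
P_max = σ_allow · A = 147 · 1057 = 155300 N = 155.3 kN.

155 kN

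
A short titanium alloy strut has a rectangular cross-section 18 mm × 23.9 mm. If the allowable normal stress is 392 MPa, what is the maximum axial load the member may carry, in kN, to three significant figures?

A = 430.2 mm².
P_max = σ_allow · A = 392 · 430.2 = 168600 N = 168.6 kN.

169 kN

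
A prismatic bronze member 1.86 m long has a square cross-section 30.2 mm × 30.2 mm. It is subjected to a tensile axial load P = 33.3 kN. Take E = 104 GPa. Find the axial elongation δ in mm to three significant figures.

0.653 mm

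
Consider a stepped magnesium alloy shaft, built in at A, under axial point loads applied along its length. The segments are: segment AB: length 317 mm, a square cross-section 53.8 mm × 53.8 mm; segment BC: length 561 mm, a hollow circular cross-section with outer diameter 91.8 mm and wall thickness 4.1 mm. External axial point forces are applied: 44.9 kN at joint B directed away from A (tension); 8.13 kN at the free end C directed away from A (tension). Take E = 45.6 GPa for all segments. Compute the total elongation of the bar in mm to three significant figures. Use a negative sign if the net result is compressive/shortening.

0.216 mm

Internal axial forces (sectioning from the free end, tension +): N_BC = 8.13 kN, N_AB = 53.03 kN.
A_AB = 2894 mm².
A_BC = 1130 mm².
δ_AB = 53030·317/(2894·45600) = 0.1274 mm
δ_BC = 8130·561/(1130·45600) = 0.08854 mm
δ = Σδ_i = 0.2159 mm.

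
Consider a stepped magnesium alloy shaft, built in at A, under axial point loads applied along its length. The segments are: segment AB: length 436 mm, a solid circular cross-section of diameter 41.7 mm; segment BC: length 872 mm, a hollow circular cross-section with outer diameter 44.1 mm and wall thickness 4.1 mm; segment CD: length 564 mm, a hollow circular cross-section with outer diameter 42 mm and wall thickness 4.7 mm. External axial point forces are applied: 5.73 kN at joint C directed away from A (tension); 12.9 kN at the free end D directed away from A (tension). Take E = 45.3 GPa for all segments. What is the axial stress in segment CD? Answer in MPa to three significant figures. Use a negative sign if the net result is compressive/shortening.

Internal axial forces (sectioning from the free end, tension +): N_CD = 12.9 kN, N_BC = 18.63 kN, N_AB = 18.63 kN.
A_CD = 550.8 mm².
σ_CD = N_CD/A_CD = 12900/550.8 = 23.42 MPa.

23.4 MPa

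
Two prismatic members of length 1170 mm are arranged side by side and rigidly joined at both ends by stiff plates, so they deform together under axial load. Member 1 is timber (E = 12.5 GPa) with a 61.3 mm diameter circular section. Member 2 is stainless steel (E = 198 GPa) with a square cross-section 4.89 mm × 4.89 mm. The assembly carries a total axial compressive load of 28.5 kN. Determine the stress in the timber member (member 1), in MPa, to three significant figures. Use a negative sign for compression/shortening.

A_1 = 2951 mm².
A_2 = 23.91 mm².
Equal strain + equilibrium ⇒ each member carries load in proportion to AE: A₁E₁ = 36890000 N, A₂E₂ = 4735000 N, ΣAE = 41630000 N.
σ₁ = P·E₁/ΣAE = -28500·12500/41630000 = -8.558 MPa.

-8.56 MPa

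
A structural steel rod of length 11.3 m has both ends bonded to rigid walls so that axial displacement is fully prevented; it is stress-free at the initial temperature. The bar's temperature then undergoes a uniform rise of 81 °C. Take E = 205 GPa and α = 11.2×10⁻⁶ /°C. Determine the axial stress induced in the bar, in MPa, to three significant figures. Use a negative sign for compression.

Free thermal expansion αLΔT = 11.2e-6 · 11300 · 81 = 10.25 mm.
The walls impose strain ε = −(10.25)/11300 = -9.0720e-04; σ = Eε = 205000 · -9.0720e-04 = -186 MPa.

-186 MPa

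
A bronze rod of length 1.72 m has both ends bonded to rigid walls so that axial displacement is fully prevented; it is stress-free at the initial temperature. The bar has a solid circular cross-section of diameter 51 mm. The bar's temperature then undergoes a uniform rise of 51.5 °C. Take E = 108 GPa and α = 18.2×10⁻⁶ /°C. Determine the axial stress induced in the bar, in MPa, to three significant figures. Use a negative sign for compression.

-101 MPa

Free thermal expansion αLΔT = 18.2e-6 · 1720 · 51.5 = 1.612 mm.
The walls impose strain ε = −(1.612)/1720 = -9.3730e-04; σ = Eε = 108000 · -9.3730e-04 = -101.2 MPa.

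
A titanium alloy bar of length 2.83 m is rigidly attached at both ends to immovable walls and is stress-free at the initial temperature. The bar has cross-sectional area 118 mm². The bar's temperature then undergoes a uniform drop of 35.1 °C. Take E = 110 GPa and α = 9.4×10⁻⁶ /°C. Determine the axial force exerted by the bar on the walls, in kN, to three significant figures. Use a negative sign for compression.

4.28 kN

Free thermal expansion αLΔT = 9.4e-6 · 2830 · -35.1 = -0.9337 mm.
The walls impose strain ε = −(-0.9337)/2830 = 3.2994e-04; σ = Eε = 110000 · 3.2994e-04 = 36.29 MPa.
Wall reaction R = σ·A = 36.29·118 = 4283 N = 4.283 kN.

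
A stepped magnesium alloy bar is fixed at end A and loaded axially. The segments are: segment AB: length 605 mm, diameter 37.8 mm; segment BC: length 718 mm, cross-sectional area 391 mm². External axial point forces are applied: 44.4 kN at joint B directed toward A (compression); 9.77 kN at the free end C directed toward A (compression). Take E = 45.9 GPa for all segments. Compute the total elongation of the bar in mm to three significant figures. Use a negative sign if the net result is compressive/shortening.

-1.03 mm

Internal axial forces (sectioning from the free end, tension +): N_BC = -9.77 kN, N_AB = -54.17 kN.
A_AB = 1122 mm².
δ_AB = -54170·605/(1122·45900) = -0.6363 mm
δ_BC = -9770·718/(391·45900) = -0.3909 mm
δ = Σδ_i = -1.027 mm.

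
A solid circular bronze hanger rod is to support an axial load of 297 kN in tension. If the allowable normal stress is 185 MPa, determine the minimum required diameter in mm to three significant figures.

Required area A ≥ P/σ_allow = 297000/185 = 1605 mm².
For a solid circular section, d ≥ √(4A/π) = 45.21 mm.

45.2 mm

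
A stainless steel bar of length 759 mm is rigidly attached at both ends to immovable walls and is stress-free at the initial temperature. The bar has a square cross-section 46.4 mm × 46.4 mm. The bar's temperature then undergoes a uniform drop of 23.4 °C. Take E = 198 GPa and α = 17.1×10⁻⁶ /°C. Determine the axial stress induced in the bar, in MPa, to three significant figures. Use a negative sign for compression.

Free thermal expansion αLΔT = 17.1e-6 · 759 · -23.4 = -0.3037 mm.
The walls impose strain ε = −(-0.3037)/759 = 4.0014e-04; σ = Eε = 198000 · 4.0014e-04 = 79.23 MPa.

79.2 MPa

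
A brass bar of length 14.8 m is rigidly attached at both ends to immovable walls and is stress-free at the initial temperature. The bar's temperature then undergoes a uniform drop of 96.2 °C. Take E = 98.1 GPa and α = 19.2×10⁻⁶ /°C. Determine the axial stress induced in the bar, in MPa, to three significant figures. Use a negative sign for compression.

Free thermal expansion αLΔT = 19.2e-6 · 14800 · -96.2 = -27.34 mm.
The walls impose strain ε = −(-27.34)/14800 = 1.8470e-03; σ = Eε = 98100 · 1.8470e-03 = 181.2 MPa.

181 MPa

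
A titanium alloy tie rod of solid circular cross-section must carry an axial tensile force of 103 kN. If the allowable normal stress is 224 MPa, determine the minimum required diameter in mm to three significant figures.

24.2 mm

Required area A ≥ P/σ_allow = 103000/224 = 459.8 mm².
For a solid circular section, d ≥ √(4A/π) = 24.2 mm.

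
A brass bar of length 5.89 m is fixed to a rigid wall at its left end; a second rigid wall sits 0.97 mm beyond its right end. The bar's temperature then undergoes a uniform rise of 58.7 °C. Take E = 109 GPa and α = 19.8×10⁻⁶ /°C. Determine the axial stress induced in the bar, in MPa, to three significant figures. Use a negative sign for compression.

-109 MPa

Free thermal expansion αLΔT = 19.8e-6 · 5890 · 58.7 = 6.846 mm.
The walls engage after the gap closes; constrained expansion = 6.846 − 0.97 = 5.876 mm.
The walls impose strain ε = −(5.876)/5890 = -9.9757e-04; σ = Eε = 109000 · -9.9757e-04 = -108.7 MPa.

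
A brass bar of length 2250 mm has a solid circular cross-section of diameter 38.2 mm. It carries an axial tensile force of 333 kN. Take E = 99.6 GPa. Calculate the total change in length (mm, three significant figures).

6.56 mm

A = 1146 mm².
δ_mech = NL/(AE) = 333000·2250/(1146·99600) = 6.564 mm.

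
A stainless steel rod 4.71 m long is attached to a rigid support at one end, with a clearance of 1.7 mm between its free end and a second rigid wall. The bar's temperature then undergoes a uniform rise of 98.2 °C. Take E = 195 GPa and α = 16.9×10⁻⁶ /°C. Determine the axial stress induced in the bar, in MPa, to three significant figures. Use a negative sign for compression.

-253 MPa

Free thermal expansion αLΔT = 16.9e-6 · 4710 · 98.2 = 7.817 mm.
The walls engage after the gap closes; constrained expansion = 7.817 − 1.7 = 6.117 mm.
The walls impose strain ε = −(6.117)/4710 = -1.2986e-03; σ = Eε = 195000 · -1.2986e-03 = -253.2 MPa.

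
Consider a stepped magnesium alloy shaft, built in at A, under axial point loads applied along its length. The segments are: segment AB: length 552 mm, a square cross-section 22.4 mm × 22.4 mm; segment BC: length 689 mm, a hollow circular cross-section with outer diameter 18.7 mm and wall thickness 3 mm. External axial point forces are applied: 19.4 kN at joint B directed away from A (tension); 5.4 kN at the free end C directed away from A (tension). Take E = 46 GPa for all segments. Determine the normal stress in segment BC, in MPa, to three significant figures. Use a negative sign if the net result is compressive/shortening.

Internal axial forces (sectioning from the free end, tension +): N_BC = 5.4 kN, N_AB = 24.8 kN.
A_BC = 148 mm².
σ_BC = N_BC/A_BC = 5400/148 = 36.49 MPa.

36.5 MPa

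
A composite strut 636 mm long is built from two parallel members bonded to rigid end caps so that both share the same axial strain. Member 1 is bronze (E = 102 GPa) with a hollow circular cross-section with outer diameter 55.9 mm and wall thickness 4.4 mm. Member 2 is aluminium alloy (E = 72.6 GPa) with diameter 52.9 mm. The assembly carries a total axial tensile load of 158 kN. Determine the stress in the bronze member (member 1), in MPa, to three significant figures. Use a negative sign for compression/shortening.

69.4 MPa

A_1 = 711.9 mm².
A_2 = 2198 mm².
Equal strain + equilibrium ⇒ each member carries load in proportion to AE: A₁E₁ = 72610000 N, A₂E₂ = 159600000 N, ΣAE = 232200000 N.
σ₁ = P·E₁/ΣAE = 158000·102000/232200000 = 69.41 MPa.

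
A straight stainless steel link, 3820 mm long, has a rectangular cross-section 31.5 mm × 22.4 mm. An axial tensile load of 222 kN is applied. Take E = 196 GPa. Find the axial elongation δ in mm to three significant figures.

A = 705.6 mm².
δ_mech = NL/(AE) = 222000·3820/(705.6·196000) = 6.132 mm.

6.13 mm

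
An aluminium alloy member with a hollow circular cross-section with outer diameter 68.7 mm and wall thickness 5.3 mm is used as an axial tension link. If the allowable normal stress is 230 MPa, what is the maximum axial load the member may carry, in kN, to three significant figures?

A = 1056 mm².
P_max = σ_allow · A = 230 · 1056 = 242800 N = 242.8 kN.

243 kN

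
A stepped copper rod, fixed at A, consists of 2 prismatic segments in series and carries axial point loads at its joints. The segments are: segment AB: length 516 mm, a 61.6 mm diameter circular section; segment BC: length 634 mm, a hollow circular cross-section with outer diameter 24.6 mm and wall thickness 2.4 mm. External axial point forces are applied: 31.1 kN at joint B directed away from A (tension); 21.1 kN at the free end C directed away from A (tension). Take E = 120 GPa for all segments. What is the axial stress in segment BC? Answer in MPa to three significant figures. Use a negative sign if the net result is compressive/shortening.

126 MPa

Internal axial forces (sectioning from the free end, tension +): N_BC = 21.1 kN, N_AB = 52.2 kN.
A_BC = 167.4 mm².
σ_BC = N_BC/A_BC = 21100/167.4 = 126.1 MPa.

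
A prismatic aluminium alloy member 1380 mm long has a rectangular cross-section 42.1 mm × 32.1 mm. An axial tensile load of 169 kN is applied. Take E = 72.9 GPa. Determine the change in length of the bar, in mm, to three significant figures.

2.37 mm

A = 1351 mm².
δ_mech = NL/(AE) = 169000·1380/(1351·72900) = 2.367 mm.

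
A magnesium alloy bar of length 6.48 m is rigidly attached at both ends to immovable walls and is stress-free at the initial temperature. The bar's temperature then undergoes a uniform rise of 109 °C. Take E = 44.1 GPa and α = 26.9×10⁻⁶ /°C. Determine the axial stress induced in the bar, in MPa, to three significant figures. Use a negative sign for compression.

-129 MPa

Free thermal expansion αLΔT = 26.9e-6 · 6480 · 109 = 19 mm.
The walls impose strain ε = −(19)/6480 = -2.9321e-03; σ = Eε = 44100 · -2.9321e-03 = -129.3 MPa.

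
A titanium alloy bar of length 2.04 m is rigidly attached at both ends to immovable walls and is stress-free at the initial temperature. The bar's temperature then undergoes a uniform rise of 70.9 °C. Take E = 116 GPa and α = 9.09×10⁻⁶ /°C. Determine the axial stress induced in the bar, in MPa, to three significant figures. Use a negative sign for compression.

-74.8 MPa

Free thermal expansion αLΔT = 9.09e-6 · 2040 · 70.9 = 1.315 mm.
The walls impose strain ε = −(1.315)/2040 = -6.4448e-04; σ = Eε = 116000 · -6.4448e-04 = -74.76 MPa.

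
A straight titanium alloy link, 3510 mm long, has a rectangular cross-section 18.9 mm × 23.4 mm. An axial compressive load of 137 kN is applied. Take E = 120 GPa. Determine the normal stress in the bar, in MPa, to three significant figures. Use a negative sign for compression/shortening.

-310 MPa

A = 442.3 mm².
σ = N/A = -137000/442.3 = -309.8 MPa.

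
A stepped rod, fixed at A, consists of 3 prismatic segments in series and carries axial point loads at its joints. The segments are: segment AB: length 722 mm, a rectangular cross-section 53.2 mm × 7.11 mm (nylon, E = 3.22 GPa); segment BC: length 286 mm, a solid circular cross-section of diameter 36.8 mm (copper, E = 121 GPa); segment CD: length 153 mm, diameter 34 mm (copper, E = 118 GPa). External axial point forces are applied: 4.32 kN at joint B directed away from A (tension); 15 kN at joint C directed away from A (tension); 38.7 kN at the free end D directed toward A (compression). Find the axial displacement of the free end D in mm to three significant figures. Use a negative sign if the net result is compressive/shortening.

-11.6 mm

Internal axial forces (sectioning from the free end, tension +): N_CD = -38.7 kN, N_BC = -23.7 kN, N_AB = -19.38 kN.
A_AB = 378.3 mm².
A_BC = 1064 mm².
A_CD = 907.9 mm².
δ_AB = -19380·722/(378.3·3220) = -11.49 mm
δ_BC = -23700·286/(1064·121000) = -0.05267 mm
δ_CD = -38700·153/(907.9·118000) = -0.05527 mm
δ = Σδ_i = -11.6 mm.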